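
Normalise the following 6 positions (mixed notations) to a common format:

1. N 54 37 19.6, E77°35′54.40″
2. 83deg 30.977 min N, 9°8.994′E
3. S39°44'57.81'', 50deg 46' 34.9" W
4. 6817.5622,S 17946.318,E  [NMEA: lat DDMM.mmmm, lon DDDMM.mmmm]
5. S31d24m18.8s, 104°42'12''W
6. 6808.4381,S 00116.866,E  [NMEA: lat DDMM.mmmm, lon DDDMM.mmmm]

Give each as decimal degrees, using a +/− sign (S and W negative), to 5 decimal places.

1. 54.62211, 77.59844
2. 83.51628, 9.14990
3. -39.74939, -50.77636
4. -68.29270, 179.77197
5. -31.40522, -104.70333
6. -68.14064, 1.28110

Point 1:
  φ: 54° + 37/60 + 19.6/3600 = 54 + 0.616667 + 0.005444 = 54.622111
  N → positive
  λ: 77 + 35/60 + 54.4/3600 = 77.598444
  E → positive
Point 2:
  Lat: 83 + 30.977/60 = 83.516283
  N → positive
  λ: 8.994′ = 0.149900°; total 9.149900
  E → positive
Point 3:
  φ: 44′ + 57.81″ = 44.96350′; 39 + 44.96350/60 = 39.749392
  S → negative
  Lon: 46′ + 34.9″ = 46.58167′; 50 + 46.58167/60 = 50.776361
  W → negative
Point 4:
  Latitude: degrees = first 2 digits = 68, minutes = 17.5622; 68 + 17.5622/60 = 68.292703
  S ⇒ negate
  Lon: split at 3 digits → 179° and 46.318′; 179 + 46.318/60 = 179.771967
  E ⇒ keep positive
Point 5:
  Latitude: 31 + 24/60 + 18.8/3600 = 31.405222
  hemisphere S, so the sign is −
  Longitude: 42′ + 12″ = 42.20000′; 104 + 42.20000/60 = 104.703333
  hemisphere W, so the sign is −
Point 6:
  Lat: degrees = first 2 digits = 68, minutes = 8.4381; 68 + 8.4381/60 = 68.140635
  S → negative
  λ: split at 3 digits → 001° and 16.866′; 1 + 16.866/60 = 1.281100
  E ⇒ keep positive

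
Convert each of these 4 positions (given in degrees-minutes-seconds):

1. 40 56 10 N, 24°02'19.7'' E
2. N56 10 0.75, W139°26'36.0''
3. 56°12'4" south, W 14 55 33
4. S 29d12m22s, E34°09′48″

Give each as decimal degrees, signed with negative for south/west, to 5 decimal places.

1. 40.93611, 24.03881
2. 56.16688, -139.44333
3. -56.20111, -14.92583
4. -29.20611, 34.16333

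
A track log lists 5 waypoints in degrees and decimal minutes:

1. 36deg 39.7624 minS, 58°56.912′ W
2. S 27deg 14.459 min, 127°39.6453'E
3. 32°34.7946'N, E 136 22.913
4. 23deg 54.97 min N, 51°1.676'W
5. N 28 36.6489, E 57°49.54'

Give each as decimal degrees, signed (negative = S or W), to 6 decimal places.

Point 1:
  Latitude: 36 + 39.7624/60 = 36.6627067
  S ⇒ negate
  Longitude: 56.912′ = 0.948533°; total 58.9485333
  W → negative
Point 2:
  Lat: 14.459′ = 0.240983°; total 27.2409833
  S → negative
  Longitude: 127 + 39.6453/60 = 127.6607550
  E ⇒ keep positive
Point 3:
  Lat: 32 + 34.7946/60 = 32.5799100
  N → positive
  Longitude: 136 + 22.913/60 = 136.3818833
  E ⇒ keep positive
Point 4:
  φ: 54.97′ = 0.916167°; total 23.9161667
  N ⇒ keep positive
  Longitude: 51 + 1.676/60 = 51.0279333
  W ⇒ negate
Point 5:
  Latitude: 36.6489′ = 0.610815°; total 28.6108150
  N ⇒ keep positive
  λ: 57 + 49.54/60 = 57.8256667
  E → positive

1. -36.662707, -58.948533
2. -27.240983, 127.660755
3. 32.579910, 136.381883
4. 23.916167, -51.027933
5. 28.610815, 57.825667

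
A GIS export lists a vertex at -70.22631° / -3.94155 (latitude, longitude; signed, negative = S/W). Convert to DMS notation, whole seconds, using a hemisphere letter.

70°13′35″ S, 3°56′30″ W

Latitude is negative → S; |value| = 70.226310
Lat: whole degrees 70; 13.57860′ → 13′ and 34.72″
Longitude is negative → W; |value| = 3.941550
Lon: 0.941550 × 60 = 56.49300′ → 56′, remainder × 60 = 29.58″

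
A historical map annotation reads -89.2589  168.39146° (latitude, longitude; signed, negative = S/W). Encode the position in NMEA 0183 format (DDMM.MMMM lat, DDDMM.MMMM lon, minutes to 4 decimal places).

8915.5340,S / 16823.4876,E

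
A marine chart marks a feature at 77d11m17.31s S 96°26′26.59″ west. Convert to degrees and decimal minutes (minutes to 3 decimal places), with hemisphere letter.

77° 11.289′ S, 96° 26.443′ W

φ: seconds/60 = 0.28850; minutes = 11 + 0.28850 = 11.28850
λ: seconds/60 = 0.44317; minutes = 26 + 0.44317 = 26.44317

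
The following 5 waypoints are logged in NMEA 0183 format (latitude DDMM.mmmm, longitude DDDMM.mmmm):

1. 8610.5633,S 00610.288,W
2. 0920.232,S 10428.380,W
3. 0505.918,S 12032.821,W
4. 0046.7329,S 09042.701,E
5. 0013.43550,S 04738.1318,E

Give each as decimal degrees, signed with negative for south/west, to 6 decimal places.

Point 1:
  Lat: degrees = first 2 digits = 86, minutes = 10.5633; 86 + 10.5633/60 = 86.1760550
  hemisphere S, so the sign is −
  Longitude: degrees = first 3 digits = 6, minutes = 10.288; 6 + 10.288/60 = 6.1714667
  hemisphere W, so the sign is −
Point 2:
  Latitude: degrees = first 2 digits = 9, minutes = 20.232; 9 + 20.232/60 = 9.3372000
  hemisphere S, so the sign is −
  Longitude: degrees = first 3 digits = 104, minutes = 28.38; 104 + 28.38/60 = 104.4730000
  hemisphere W, so the sign is −
Point 3:
  Latitude: split at 2 digits → 05° and 5.918′; 5 + 5.918/60 = 5.0986333
  hemisphere S, so the sign is −
  Longitude: degrees = first 3 digits = 120, minutes = 32.821; 120 + 32.821/60 = 120.5470167
  hemisphere W, so the sign is −
Point 4:
  φ: split at 2 digits → 00° and 46.7329′; 0 + 46.7329/60 = 0.7788817
  hemisphere S, so the sign is −
  λ: split at 3 digits → 090° and 42.701′; 90 + 42.701/60 = 90.7116833
  E ⇒ keep positive
Point 5:
  Latitude: degrees = first 2 digits = 0, minutes = 13.4355; 0 + 13.4355/60 = 0.2239250
  S ⇒ negate
  Longitude: split at 3 digits → 047° and 38.1318′; 47 + 38.1318/60 = 47.6355300
  E → positive

1. -86.176055, -6.171467
2. -9.337200, -104.473000
3. -5.098633, -120.547017
4. -0.778882, 90.711683
5. -0.223925, 47.635530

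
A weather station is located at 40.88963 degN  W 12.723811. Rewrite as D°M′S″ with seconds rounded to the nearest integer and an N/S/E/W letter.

Lat: whole degrees 40; 53.37780′ → 53′ and 22.67″
Longitude: whole degrees 12; 43.42866′ → 43′ and 25.72″

40°53′23″ N, 12°43′26″ W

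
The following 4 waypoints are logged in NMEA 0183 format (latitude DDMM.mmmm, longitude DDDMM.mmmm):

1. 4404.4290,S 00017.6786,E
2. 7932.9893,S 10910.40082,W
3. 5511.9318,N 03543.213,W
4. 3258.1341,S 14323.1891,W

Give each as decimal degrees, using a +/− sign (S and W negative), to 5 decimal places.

1. -44.07382, 0.29464
2. -79.54982, -109.17335
3. 55.19886, -35.72022
4. -32.96890, -143.38649

Point 1:
  Latitude: degrees = first 2 digits = 44, minutes = 4.429; 44 + 4.429/60 = 44.073817
  S → negative
  λ: split at 3 digits → 000° and 17.6786′; 0 + 17.6786/60 = 0.294643
  E ⇒ keep positive
Point 2:
  Latitude: degrees = first 2 digits = 79, minutes = 32.9893; 79 + 32.9893/60 = 79.549822
  S ⇒ negate
  Lon: degrees = first 3 digits = 109, minutes = 10.40082; 109 + 10.40082/60 = 109.173347
  W → negative
Point 3:
  φ: split at 2 digits → 55° and 11.9318′; 55 + 11.9318/60 = 55.198863
  N ⇒ keep positive
  Lon: split at 3 digits → 035° and 43.213′; 35 + 43.213/60 = 35.720217
  W ⇒ negate
Point 4:
  Lat: degrees = first 2 digits = 32, minutes = 58.1341; 32 + 58.1341/60 = 32.968902
  S → negative
  Longitude: degrees = first 3 digits = 143, minutes = 23.1891; 143 + 23.1891/60 = 143.386485
  hemisphere W, so the sign is −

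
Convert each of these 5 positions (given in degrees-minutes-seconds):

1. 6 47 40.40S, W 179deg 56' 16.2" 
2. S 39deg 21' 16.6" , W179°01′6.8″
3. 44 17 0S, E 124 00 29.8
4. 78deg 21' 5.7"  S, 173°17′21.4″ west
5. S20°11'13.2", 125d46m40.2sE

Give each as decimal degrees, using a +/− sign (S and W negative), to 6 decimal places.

Point 1:
  Lat: 47′ + 40.4″ = 47.67333′; 6 + 47.67333/60 = 6.7945556
  S ⇒ negate
  λ: 179 + 56/60 + 16.2/3600 = 179.9378333
  W ⇒ negate
Point 2:
  φ: 21′ + 16.6″ = 21.27667′; 39 + 21.27667/60 = 39.3546111
  hemisphere S, so the sign is −
  Lon: 179° + 1/60 + 6.8/3600 = 179 + 0.016667 + 0.001889 = 179.0185556
  W ⇒ negate
Point 3:
  Latitude: 44 + 17/60 + 0/3600 = 44.2833333
  hemisphere S, so the sign is −
  Longitude: 0′ + 29.8″ = 0.49667′; 124 + 0.49667/60 = 124.0082778
  E ⇒ keep positive
Point 4:
  Latitude: 78° + 21/60 + 5.7/3600 = 78 + 0.350000 + 0.001583 = 78.3515833
  hemisphere S, so the sign is −
  λ: 17′ + 21.4″ = 17.35667′; 173 + 17.35667/60 = 173.2892778
  hemisphere W, so the sign is −
Point 5:
  φ: 11′ + 13.2″ = 11.22000′; 20 + 11.22000/60 = 20.1870000
  S → negative
  Lon: 125° + 46/60 + 40.2/3600 = 125 + 0.766667 + 0.011167 = 125.7778333
  E → positive

1. -6.794556, -179.937833
2. -39.354611, -179.018556
3. -44.283333, 124.008278
4. -78.351583, -173.289278
5. -20.187000, 125.777833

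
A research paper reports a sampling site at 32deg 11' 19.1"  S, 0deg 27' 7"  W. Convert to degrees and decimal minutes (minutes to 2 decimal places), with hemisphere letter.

32° 11.32′ S, 0° 27.12′ W

Lat: 11 + 19.1/60 = 11.3183′
Lon: 27 + 7/60 = 27.1167′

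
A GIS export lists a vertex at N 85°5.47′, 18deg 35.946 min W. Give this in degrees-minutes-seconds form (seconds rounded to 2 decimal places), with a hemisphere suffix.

85°05′28.20″ N, 18°35′56.76″ W

φ: 5.47000′ → 5′ and 0.47000 × 60 = 28.2000″
λ: fractional minutes 0.94600 × 60 = 56.7600″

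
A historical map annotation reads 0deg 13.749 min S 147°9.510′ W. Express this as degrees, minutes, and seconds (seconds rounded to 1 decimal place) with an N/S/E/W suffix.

Lat: fractional minutes 0.74900 × 60 = 44.940″
Longitude: fractional minutes 0.51000 × 60 = 30.600″

0°13′44.9″ S, 147°09′30.6″ W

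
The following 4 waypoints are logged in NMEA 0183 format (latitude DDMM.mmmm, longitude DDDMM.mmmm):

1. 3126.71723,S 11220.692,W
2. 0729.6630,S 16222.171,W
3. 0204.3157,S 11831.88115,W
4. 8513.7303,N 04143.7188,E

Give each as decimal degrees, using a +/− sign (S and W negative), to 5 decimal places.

Point 1:
  φ: split at 2 digits → 31° and 26.71723′; 31 + 26.71723/60 = 31.445287
  S ⇒ negate
  λ: split at 3 digits → 112° and 20.692′; 112 + 20.692/60 = 112.344867
  W ⇒ negate
Point 2:
  Lat: split at 2 digits → 07° and 29.663′; 7 + 29.663/60 = 7.494383
  S ⇒ negate
  Lon: split at 3 digits → 162° and 22.171′; 162 + 22.171/60 = 162.369517
  W ⇒ negate
Point 3:
  Latitude: degrees = first 2 digits = 2, minutes = 4.3157; 2 + 4.3157/60 = 2.071928
  hemisphere S, so the sign is −
  λ: degrees = first 3 digits = 118, minutes = 31.88115; 118 + 31.88115/60 = 118.531353
  hemisphere W, so the sign is −
Point 4:
  φ: degrees = first 2 digits = 85, minutes = 13.7303; 85 + 13.7303/60 = 85.228838
  N ⇒ keep positive
  Lon: degrees = first 3 digits = 41, minutes = 43.7188; 41 + 43.7188/60 = 41.728647
  E ⇒ keep positive

1. -31.44529, -112.34487
2. -7.49438, -162.36952
3. -2.07193, -118.53135
4. 85.22884, 41.72865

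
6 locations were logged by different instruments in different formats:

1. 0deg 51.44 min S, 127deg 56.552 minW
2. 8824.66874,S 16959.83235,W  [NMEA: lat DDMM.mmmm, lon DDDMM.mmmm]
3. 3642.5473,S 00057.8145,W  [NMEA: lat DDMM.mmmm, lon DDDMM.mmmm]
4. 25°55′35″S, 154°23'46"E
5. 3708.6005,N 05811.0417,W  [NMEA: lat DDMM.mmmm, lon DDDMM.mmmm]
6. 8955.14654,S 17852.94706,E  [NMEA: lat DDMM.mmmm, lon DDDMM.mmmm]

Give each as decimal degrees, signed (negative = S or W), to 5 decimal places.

Point 1:
  Lat: 0 + 51.44/60 = 0.857333
  S ⇒ negate
  Lon: 127 + 56.552/60 = 127.942533
  hemisphere W, so the sign is −
Point 2:
  Latitude: degrees = first 2 digits = 88, minutes = 24.66874; 88 + 24.66874/60 = 88.411146
  S ⇒ negate
  λ: split at 3 digits → 169° and 59.83235′; 169 + 59.83235/60 = 169.997206
  W ⇒ negate
Point 3:
  φ: split at 2 digits → 36° and 42.5473′; 36 + 42.5473/60 = 36.709122
  S → negative
  Lon: degrees = first 3 digits = 0, minutes = 57.8145; 0 + 57.8145/60 = 0.963575
  W → negative
Point 4:
  Lat: 55′ + 35″ = 55.58333′; 25 + 55.58333/60 = 25.926389
  hemisphere S, so the sign is −
  λ: 154° + 23/60 + 46/3600 = 154 + 0.383333 + 0.012778 = 154.396111
  E → positive
Point 5:
  φ: split at 2 digits → 37° and 8.6005′; 37 + 8.6005/60 = 37.143342
  N → positive
  Lon: split at 3 digits → 058° and 11.0417′; 58 + 11.0417/60 = 58.184028
  W ⇒ negate
Point 6:
  φ: degrees = first 2 digits = 89, minutes = 55.14654; 89 + 55.14654/60 = 89.919109
  hemisphere S, so the sign is −
  Lon: degrees = first 3 digits = 178, minutes = 52.94706; 178 + 52.94706/60 = 178.882451
  E ⇒ keep positive

1. -0.85733, -127.94253
2. -88.41115, -169.99721
3. -36.70912, -0.96358
4. -25.92639, 154.39611
5. 37.14334, -58.18403
6. -89.91911, 178.88245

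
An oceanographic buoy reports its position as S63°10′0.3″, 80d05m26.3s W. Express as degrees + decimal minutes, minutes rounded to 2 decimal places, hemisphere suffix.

Lat: seconds/60 = 0.00500; minutes = 10 + 0.00500 = 10.0050
Longitude: seconds/60 = 0.43833; minutes = 5 + 0.43833 = 5.4383

63° 10.01′ S, 80° 5.44′ W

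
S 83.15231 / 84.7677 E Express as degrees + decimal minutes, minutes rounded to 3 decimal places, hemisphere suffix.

Lat: minutes = (83.152310 − 83) × 60 = 9.13860
λ: fractional part 0.767700 → 46.06200 minutes

83° 9.139′ S, 84° 46.062′ E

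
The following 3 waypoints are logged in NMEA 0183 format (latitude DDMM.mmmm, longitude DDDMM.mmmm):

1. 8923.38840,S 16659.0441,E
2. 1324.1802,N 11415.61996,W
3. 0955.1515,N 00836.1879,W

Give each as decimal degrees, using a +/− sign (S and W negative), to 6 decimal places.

Point 1:
  Lat: degrees = first 2 digits = 89, minutes = 23.3884; 89 + 23.3884/60 = 89.3898067
  S → negative
  Lon: degrees = first 3 digits = 166, minutes = 59.0441; 166 + 59.0441/60 = 166.9840683
  E ⇒ keep positive
Point 2:
  φ: degrees = first 2 digits = 13, minutes = 24.1802; 13 + 24.1802/60 = 13.4030033
  N → positive
  λ: split at 3 digits → 114° and 15.61996′; 114 + 15.61996/60 = 114.2603327
  hemisphere W, so the sign is −
Point 3:
  Lat: split at 2 digits → 09° and 55.1515′; 9 + 55.1515/60 = 9.9191917
  N → positive
  Longitude: split at 3 digits → 008° and 36.1879′; 8 + 36.1879/60 = 8.6031317
  W ⇒ negate

1. -89.389807, 166.984068
2. 13.403003, -114.260333
3. 9.919192, -8.603132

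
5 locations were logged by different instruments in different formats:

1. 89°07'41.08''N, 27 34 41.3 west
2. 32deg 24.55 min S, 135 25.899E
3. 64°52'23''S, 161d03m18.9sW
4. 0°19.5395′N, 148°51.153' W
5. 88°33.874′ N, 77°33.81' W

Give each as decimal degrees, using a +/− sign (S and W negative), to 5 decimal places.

Point 1:
  φ: 89° + 7/60 + 41.08/3600 = 89 + 0.116667 + 0.011411 = 89.128078
  N ⇒ keep positive
  Lon: 27 + 34/60 + 41.3/3600 = 27.578139
  hemisphere W, so the sign is −
Point 2:
  Lat: 32 + 24.55/60 = 32.409167
  S → negative
  Lon: 25.899′ = 0.431650°; total 135.431650
  E ⇒ keep positive
Point 3:
  φ: 64° + 52/60 + 23/3600 = 64 + 0.866667 + 0.006389 = 64.873056
  hemisphere S, so the sign is −
  Lon: 161° + 3/60 + 18.9/3600 = 161 + 0.050000 + 0.005250 = 161.055250
  hemisphere W, so the sign is −
Point 4:
  φ: 19.5395′ = 0.325658°; total 0.325658
  N → positive
  λ: 148 + 51.153/60 = 148.852550
  W ⇒ negate
Point 5:
  Latitude: 33.874′ = 0.564567°; total 88.564567
  N ⇒ keep positive
  λ: 77 + 33.81/60 = 77.563500
  W → negative

1. 89.12808, -27.57814
2. -32.40917, 135.43165
3. -64.87306, -161.05525
4. 0.32566, -148.85255
5. 88.56457, -77.56350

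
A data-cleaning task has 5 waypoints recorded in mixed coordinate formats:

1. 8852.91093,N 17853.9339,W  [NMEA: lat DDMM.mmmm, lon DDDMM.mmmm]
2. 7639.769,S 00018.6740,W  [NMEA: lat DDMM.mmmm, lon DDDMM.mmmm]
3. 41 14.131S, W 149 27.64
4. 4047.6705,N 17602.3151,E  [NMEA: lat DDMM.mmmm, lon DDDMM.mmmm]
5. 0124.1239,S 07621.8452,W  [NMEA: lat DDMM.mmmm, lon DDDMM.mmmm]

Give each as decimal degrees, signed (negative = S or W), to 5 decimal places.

1. 88.88185, -178.89890
2. -76.66282, -0.31123
3. -41.23552, -149.46067
4. 40.79451, 176.03859
5. -1.40207, -76.36409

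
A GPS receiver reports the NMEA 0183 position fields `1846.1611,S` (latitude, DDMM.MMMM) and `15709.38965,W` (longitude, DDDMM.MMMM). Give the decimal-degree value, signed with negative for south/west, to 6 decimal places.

φ: split at 2 digits → 18° and 46.1611′; 18 + 46.1611/60 = 18.7693517
hemisphere S, so the sign is −
Lon: split at 3 digits → 157° and 9.38965′; 157 + 9.38965/60 = 157.1564942
W ⇒ negate

-18.769352, -157.156494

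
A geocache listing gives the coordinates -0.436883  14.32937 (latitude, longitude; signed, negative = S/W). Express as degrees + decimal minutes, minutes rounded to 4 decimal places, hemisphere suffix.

Latitude is negative → S; |value| = 0.436883
Latitude: minutes = (0.436883 − 0) × 60 = 26.212980
λ: minutes = (14.329370 − 14) × 60 = 19.762200

0° 26.2130′ S, 14° 19.7622′ E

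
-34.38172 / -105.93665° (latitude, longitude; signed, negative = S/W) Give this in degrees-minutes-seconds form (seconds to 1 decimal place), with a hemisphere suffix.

Latitude is negative → S; |value| = 34.381720
Lat: 0.381720 × 60 = 22.90320′ → 22′, remainder × 60 = 54.192″
Longitude is negative → W; |value| = 105.936650
λ: 0.936650° → 56.19900′; 0.19900 × 60 = 11.940″

34°22′54.2″ S, 105°56′11.9″ W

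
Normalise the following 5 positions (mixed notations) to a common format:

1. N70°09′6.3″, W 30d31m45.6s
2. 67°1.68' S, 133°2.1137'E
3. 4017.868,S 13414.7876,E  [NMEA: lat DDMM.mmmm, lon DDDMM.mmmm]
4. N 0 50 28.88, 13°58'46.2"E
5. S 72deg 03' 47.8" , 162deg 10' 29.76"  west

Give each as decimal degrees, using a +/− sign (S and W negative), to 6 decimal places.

1. 70.151750, -30.529333
2. -67.028000, 133.035228
3. -40.297800, 134.246460
4. 0.841356, 13.979500
5. -72.063278, -162.174933

Point 1:
  Lat: 70 + 9/60 + 6.3/3600 = 70.1517500
  N ⇒ keep positive
  λ: 31′ + 45.6″ = 31.76000′; 30 + 31.76000/60 = 30.5293333
  hemisphere W, so the sign is −
Point 2:
  φ: 67 + 1.68/60 = 67.0280000
  S ⇒ negate
  Longitude: 2.1137′ = 0.035228°; total 133.0352283
  E → positive
Point 3:
  Latitude: split at 2 digits → 40° and 17.868′; 40 + 17.868/60 = 40.2978000
  S ⇒ negate
  Longitude: split at 3 digits → 134° and 14.7876′; 134 + 14.7876/60 = 134.2464600
  E → positive
Point 4:
  Latitude: 50′ + 28.88″ = 50.48133′; 0 + 50.48133/60 = 0.8413556
  N ⇒ keep positive
  λ: 13 + 58/60 + 46.2/3600 = 13.9795000
  E ⇒ keep positive
Point 5:
  Lat: 72 + 3/60 + 47.8/3600 = 72.0632778
  hemisphere S, so the sign is −
  Lon: 10′ + 29.76″ = 10.49600′; 162 + 10.49600/60 = 162.1749333
  hemisphere W, so the sign is −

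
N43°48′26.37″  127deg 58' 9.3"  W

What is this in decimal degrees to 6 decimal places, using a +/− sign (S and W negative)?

43.807325, -127.969250

Latitude: 43° + 48/60 + 26.37/3600 = 43 + 0.800000 + 0.007325 = 43.8073250
N → positive
λ: 127° + 58/60 + 9.3/3600 = 127 + 0.966667 + 0.002583 = 127.9692500
hemisphere W, so the sign is −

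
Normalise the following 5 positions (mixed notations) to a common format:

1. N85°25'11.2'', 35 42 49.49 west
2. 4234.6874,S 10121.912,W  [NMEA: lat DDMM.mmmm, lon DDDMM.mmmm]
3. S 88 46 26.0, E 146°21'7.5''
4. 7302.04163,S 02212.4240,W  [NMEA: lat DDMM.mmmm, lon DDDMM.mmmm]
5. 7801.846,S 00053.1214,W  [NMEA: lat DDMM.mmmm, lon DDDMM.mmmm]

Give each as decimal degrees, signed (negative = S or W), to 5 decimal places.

1. 85.41978, -35.71375
2. -42.57812, -101.36520
3. -88.77389, 146.35208
4. -73.03403, -22.20707
5. -78.03077, -0.88536

Point 1:
  Latitude: 85° + 25/60 + 11.2/3600 = 85 + 0.416667 + 0.003111 = 85.419778
  N → positive
  Lon: 35 + 42/60 + 49.49/3600 = 35.713747
  hemisphere W, so the sign is −
Point 2:
  φ: split at 2 digits → 42° and 34.6874′; 42 + 34.6874/60 = 42.578123
  S → negative
  λ: degrees = first 3 digits = 101, minutes = 21.912; 101 + 21.912/60 = 101.365200
  W ⇒ negate
Point 3:
  Latitude: 46′ + 26″ = 46.43333′; 88 + 46.43333/60 = 88.773889
  S → negative
  λ: 21′ + 7.5″ = 21.12500′; 146 + 21.12500/60 = 146.352083
  E ⇒ keep positive
Point 4:
  φ: split at 2 digits → 73° and 2.04163′; 73 + 2.04163/60 = 73.034027
  S ⇒ negate
  Longitude: degrees = first 3 digits = 22, minutes = 12.424; 22 + 12.424/60 = 22.207067
  W ⇒ negate
Point 5:
  Latitude: degrees = first 2 digits = 78, minutes = 1.846; 78 + 1.846/60 = 78.030767
  S → negative
  λ: split at 3 digits → 000° and 53.1214′; 0 + 53.1214/60 = 0.885357
  hemisphere W, so the sign is −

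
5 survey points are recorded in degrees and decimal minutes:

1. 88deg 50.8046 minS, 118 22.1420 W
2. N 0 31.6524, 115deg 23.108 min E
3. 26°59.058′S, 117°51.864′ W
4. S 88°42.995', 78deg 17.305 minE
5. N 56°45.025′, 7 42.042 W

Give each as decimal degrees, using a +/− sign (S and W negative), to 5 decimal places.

1. -88.84674, -118.36903
2. 0.52754, 115.38513
3. -26.98430, -117.86440
4. -88.71658, 78.28842
5. 56.75042, -7.70070

Point 1:
  Lat: 88 + 50.8046/60 = 88.846743
  S → negative
  Lon: 118 + 22.142/60 = 118.369033
  W ⇒ negate
Point 2:
  φ: 31.6524′ = 0.527540°; total 0.527540
  N → positive
  Lon: 115 + 23.108/60 = 115.385133
  E ⇒ keep positive
Point 3:
  Latitude: 26 + 59.058/60 = 26.984300
  S ⇒ negate
  Lon: 51.864′ = 0.864400°; total 117.864400
  hemisphere W, so the sign is −
Point 4:
  Latitude: 88 + 42.995/60 = 88.716583
  hemisphere S, so the sign is −
  Lon: 17.305′ = 0.288417°; total 78.288417
  E ⇒ keep positive
Point 5:
  Latitude: 45.025′ = 0.750417°; total 56.750417
  N ⇒ keep positive
  λ: 42.042′ = 0.700700°; total 7.700700
  W → negative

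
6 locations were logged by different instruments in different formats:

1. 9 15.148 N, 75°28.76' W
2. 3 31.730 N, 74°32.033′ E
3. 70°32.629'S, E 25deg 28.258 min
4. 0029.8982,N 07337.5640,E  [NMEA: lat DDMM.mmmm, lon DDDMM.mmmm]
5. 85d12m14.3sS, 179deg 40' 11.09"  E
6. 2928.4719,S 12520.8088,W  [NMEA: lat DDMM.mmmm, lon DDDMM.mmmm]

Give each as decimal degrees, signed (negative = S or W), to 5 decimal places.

Point 1:
  φ: 9 + 15.148/60 = 9.252467
  N ⇒ keep positive
  Lon: 28.76′ = 0.479333°; total 75.479333
  W ⇒ negate
Point 2:
  φ: 31.73′ = 0.528833°; total 3.528833
  N ⇒ keep positive
  λ: 32.033′ = 0.533883°; total 74.533883
  E → positive
Point 3:
  Latitude: 70 + 32.629/60 = 70.543817
  S ⇒ negate
  λ: 28.258′ = 0.470967°; total 25.470967
  E → positive
Point 4:
  φ: degrees = first 2 digits = 0, minutes = 29.8982; 0 + 29.8982/60 = 0.498303
  N → positive
  Longitude: degrees = first 3 digits = 73, minutes = 37.564; 73 + 37.564/60 = 73.626067
  E → positive
Point 5:
  Lat: 85 + 12/60 + 14.3/3600 = 85.203972
  hemisphere S, so the sign is −
  Longitude: 179° + 40/60 + 11.09/3600 = 179 + 0.666667 + 0.003081 = 179.669747
  E ⇒ keep positive
Point 6:
  φ: degrees = first 2 digits = 29, minutes = 28.4719; 29 + 28.4719/60 = 29.474532
  S → negative
  Longitude: split at 3 digits → 125° and 20.8088′; 125 + 20.8088/60 = 125.346813
  hemisphere W, so the sign is −

1. 9.25247, -75.47933
2. 3.52883, 74.53388
3. -70.54382, 25.47097
4. 0.49830, 73.62607
5. -85.20397, 179.66975
6. -29.47453, -125.34681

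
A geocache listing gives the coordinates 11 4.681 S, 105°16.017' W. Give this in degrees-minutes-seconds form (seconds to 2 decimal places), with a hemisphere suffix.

Lat: 4.68100′ → 4′ and 0.68100 × 60 = 40.8600″
λ: 16.01700′ → 16′ and 0.01700 × 60 = 1.0200″

11°04′40.86″ S, 105°16′1.02″ W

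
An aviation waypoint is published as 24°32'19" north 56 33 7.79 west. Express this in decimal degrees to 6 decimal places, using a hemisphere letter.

φ: 24° + 32/60 + 19/3600 = 24 + 0.533333 + 0.005278 = 24.5386111
Longitude: 56° + 33/60 + 7.79/3600 = 56 + 0.550000 + 0.002164 = 56.5521639

24.538611° N, 56.552164° W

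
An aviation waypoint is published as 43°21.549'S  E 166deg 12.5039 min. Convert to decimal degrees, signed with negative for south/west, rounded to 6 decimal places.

Latitude: 21.549′ = 0.359150°; total 43.3591500
S ⇒ negate
λ: 12.5039′ = 0.208398°; total 166.2083983
E → positive

-43.359150, 166.208398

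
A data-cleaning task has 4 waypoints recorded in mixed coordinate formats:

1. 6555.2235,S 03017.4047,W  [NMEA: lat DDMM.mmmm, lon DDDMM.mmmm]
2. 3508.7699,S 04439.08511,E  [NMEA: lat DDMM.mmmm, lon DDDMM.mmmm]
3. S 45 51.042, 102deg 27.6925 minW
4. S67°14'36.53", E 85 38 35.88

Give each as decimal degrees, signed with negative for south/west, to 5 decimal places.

Point 1:
  Lat: split at 2 digits → 65° and 55.2235′; 65 + 55.2235/60 = 65.920392
  S → negative
  Lon: split at 3 digits → 030° and 17.4047′; 30 + 17.4047/60 = 30.290078
  W → negative
Point 2:
  Lat: degrees = first 2 digits = 35, minutes = 8.7699; 35 + 8.7699/60 = 35.146165
  hemisphere S, so the sign is −
  λ: split at 3 digits → 044° and 39.08511′; 44 + 39.08511/60 = 44.651419
  E ⇒ keep positive
Point 3:
  φ: 51.042′ = 0.850700°; total 45.850700
  S → negative
  Longitude: 102 + 27.6925/60 = 102.461542
  W → negative
Point 4:
  Latitude: 67 + 14/60 + 36.53/3600 = 67.243481
  hemisphere S, so the sign is −
  Longitude: 38′ + 35.88″ = 38.59800′; 85 + 38.59800/60 = 85.643300
  E ⇒ keep positive

1. -65.92039, -30.29008
2. -35.14617, 44.65142
3. -45.85070, -102.46154
4. -67.24348, 85.64330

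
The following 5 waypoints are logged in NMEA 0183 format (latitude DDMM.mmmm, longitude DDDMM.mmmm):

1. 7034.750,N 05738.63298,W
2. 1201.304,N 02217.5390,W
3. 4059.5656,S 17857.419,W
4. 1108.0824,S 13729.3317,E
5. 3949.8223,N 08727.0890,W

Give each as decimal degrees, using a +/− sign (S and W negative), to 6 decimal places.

1. 70.579167, -57.643883
2. 12.021733, -22.292317
3. -40.992760, -178.956983
4. -11.134707, 137.488862
5. 39.830372, -87.451483

Point 1:
  Latitude: split at 2 digits → 70° and 34.75′; 70 + 34.75/60 = 70.5791667
  N ⇒ keep positive
  λ: degrees = first 3 digits = 57, minutes = 38.63298; 57 + 38.63298/60 = 57.6438830
  W ⇒ negate
Point 2:
  Lat: degrees = first 2 digits = 12, minutes = 1.304; 12 + 1.304/60 = 12.0217333
  N ⇒ keep positive
  Longitude: degrees = first 3 digits = 22, minutes = 17.539; 22 + 17.539/60 = 22.2923167
  W → negative
Point 3:
  φ: degrees = first 2 digits = 40, minutes = 59.5656; 40 + 59.5656/60 = 40.9927600
  S ⇒ negate
  Longitude: degrees = first 3 digits = 178, minutes = 57.419; 178 + 57.419/60 = 178.9569833
  W ⇒ negate
Point 4:
  Latitude: degrees = first 2 digits = 11, minutes = 8.0824; 11 + 8.0824/60 = 11.1347067
  S ⇒ negate
  Lon: split at 3 digits → 137° and 29.3317′; 137 + 29.3317/60 = 137.4888617
  E ⇒ keep positive
Point 5:
  Latitude: degrees = first 2 digits = 39, minutes = 49.8223; 39 + 49.8223/60 = 39.8303717
  N ⇒ keep positive
  Lon: degrees = first 3 digits = 87, minutes = 27.089; 87 + 27.089/60 = 87.4514833
  W ⇒ negate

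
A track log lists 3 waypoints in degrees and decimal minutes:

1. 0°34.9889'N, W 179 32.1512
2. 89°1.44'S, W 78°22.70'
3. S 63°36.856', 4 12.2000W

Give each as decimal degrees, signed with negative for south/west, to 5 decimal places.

Point 1:
  Lat: 0 + 34.9889/60 = 0.583148
  N → positive
  λ: 32.1512′ = 0.535853°; total 179.535853
  hemisphere W, so the sign is −
Point 2:
  φ: 1.44′ = 0.024000°; total 89.024000
  S ⇒ negate
  λ: 78 + 22.7/60 = 78.378333
  hemisphere W, so the sign is −
Point 3:
  φ: 63 + 36.856/60 = 63.614267
  hemisphere S, so the sign is −
  Lon: 4 + 12.2/60 = 4.203333
  W → negative

1. 0.58315, -179.53585
2. -89.02400, -78.37833
3. -63.61427, -4.20333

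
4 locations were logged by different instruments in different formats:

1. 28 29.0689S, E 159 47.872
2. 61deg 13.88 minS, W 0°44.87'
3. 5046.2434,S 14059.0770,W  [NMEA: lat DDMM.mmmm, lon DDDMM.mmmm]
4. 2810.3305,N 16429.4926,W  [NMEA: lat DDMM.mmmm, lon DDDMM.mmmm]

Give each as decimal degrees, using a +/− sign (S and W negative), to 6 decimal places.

1. -28.484482, 159.797867
2. -61.231333, -0.747833
3. -50.770723, -140.984617
4. 28.172175, -164.491543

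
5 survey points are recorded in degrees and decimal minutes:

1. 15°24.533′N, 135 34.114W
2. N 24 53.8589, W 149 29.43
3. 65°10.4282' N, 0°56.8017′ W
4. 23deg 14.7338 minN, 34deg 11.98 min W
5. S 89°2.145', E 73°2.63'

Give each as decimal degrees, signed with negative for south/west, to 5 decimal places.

Point 1:
  Latitude: 24.533′ = 0.408883°; total 15.408883
  N ⇒ keep positive
  λ: 34.114′ = 0.568567°; total 135.568567
  W → negative
Point 2:
  φ: 24 + 53.8589/60 = 24.897648
  N ⇒ keep positive
  Lon: 29.43′ = 0.490500°; total 149.490500
  W ⇒ negate
Point 3:
  Lat: 65 + 10.4282/60 = 65.173803
  N → positive
  Lon: 0 + 56.8017/60 = 0.946695
  hemisphere W, so the sign is −
Point 4:
  Latitude: 14.7338′ = 0.245563°; total 23.245563
  N → positive
  Longitude: 34 + 11.98/60 = 34.199667
  W ⇒ negate
Point 5:
  Lat: 89 + 2.145/60 = 89.035750
  S ⇒ negate
  λ: 2.63′ = 0.043833°; total 73.043833
  E ⇒ keep positive

1. 15.40888, -135.56857
2. 24.89765, -149.49050
3. 65.17380, -0.94670
4. 23.24556, -34.19967
5. -89.03575, 73.04383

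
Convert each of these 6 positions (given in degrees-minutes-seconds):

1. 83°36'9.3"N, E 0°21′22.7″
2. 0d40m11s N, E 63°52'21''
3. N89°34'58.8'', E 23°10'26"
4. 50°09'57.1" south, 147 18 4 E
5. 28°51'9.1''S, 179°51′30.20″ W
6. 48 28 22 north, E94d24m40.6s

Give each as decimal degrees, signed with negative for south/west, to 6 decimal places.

1. 83.602583, 0.356306
2. 0.669722, 63.872500
3. 89.583000, 23.173889
4. -50.165861, 147.301111
5. -28.852528, -179.858389
6. 48.472778, 94.411278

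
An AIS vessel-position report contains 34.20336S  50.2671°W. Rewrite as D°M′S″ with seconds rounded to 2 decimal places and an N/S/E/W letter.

φ: 0.203360 × 60 = 12.20160′ → 12′, remainder × 60 = 12.0960″
Lon: 0.267100° → 16.02600′; 0.02600 × 60 = 1.5600″

34°12′12.10″ S, 50°16′1.56″ W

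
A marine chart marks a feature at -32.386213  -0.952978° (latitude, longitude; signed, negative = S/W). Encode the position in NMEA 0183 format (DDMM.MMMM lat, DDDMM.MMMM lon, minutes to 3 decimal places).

3223.173,S / 00057.179,W

Latitude is negative → S; |value| = 32.386213
Latitude: 32° + 0.386213 × 60 = 32° 23.17278′
Longitude is negative → W; |value| = 0.952978
Longitude: fractional part 0.952978 → 57.17868 minutes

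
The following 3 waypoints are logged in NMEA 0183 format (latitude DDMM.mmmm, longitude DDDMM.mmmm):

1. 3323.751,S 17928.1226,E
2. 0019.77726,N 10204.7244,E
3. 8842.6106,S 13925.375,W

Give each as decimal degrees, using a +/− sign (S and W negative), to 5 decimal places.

1. -33.39585, 179.46871
2. 0.32962, 102.07874
3. -88.71018, -139.42292

Point 1:
  φ: degrees = first 2 digits = 33, minutes = 23.751; 33 + 23.751/60 = 33.395850
  S → negative
  Longitude: degrees = first 3 digits = 179, minutes = 28.1226; 179 + 28.1226/60 = 179.468710
  E → positive
Point 2:
  Lat: split at 2 digits → 00° and 19.77726′; 0 + 19.77726/60 = 0.329621
  N → positive
  λ: split at 3 digits → 102° and 4.7244′; 102 + 4.7244/60 = 102.078740
  E ⇒ keep positive
Point 3:
  Lat: degrees = first 2 digits = 88, minutes = 42.6106; 88 + 42.6106/60 = 88.710177
  S → negative
  Lon: degrees = first 3 digits = 139, minutes = 25.375; 139 + 25.375/60 = 139.422917
  W → negative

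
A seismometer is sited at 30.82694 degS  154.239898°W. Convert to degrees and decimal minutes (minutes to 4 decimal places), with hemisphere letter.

φ: fractional part 0.826940 → 49.616400 minutes
λ: fractional part 0.239898 → 14.393880 minutes

30° 49.6164′ S, 154° 14.3939′ W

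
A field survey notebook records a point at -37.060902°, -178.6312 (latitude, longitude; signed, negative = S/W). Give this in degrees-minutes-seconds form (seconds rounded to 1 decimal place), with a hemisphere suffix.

37°03′39.2″ S, 178°37′52.3″ W

Latitude is negative → S; |value| = 37.060902
Latitude: 0.060902° → 3.65412′; 0.65412 × 60 = 39.247″
Longitude is negative → W; |value| = 178.631200
λ: whole degrees 178; 37.87200′ → 37′ and 52.320″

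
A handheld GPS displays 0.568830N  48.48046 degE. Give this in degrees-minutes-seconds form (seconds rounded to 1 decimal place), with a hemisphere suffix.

Latitude: 0.568830° → 34.12980′; 0.12980 × 60 = 7.788″
λ: whole degrees 48; 28.82760′ → 28′ and 49.656″

0°34′7.8″ N, 48°28′49.7″ E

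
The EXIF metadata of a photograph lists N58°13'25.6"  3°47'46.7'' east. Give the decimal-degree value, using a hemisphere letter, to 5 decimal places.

58.22378° N, 3.79631° E

φ: 13′ + 25.6″ = 13.42667′; 58 + 13.42667/60 = 58.223778
λ: 3° + 47/60 + 46.7/3600 = 3 + 0.783333 + 0.012972 = 3.796306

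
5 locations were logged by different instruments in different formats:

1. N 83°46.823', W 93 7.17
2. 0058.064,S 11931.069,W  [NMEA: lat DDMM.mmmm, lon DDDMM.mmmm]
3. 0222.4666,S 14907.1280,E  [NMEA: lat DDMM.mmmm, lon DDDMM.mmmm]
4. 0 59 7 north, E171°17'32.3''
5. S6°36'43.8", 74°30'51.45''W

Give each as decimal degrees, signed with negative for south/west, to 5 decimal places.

1. 83.78038, -93.11950
2. -0.96773, -119.51782
3. -2.37444, 149.11880
4. 0.98528, 171.29231
5. -6.61217, -74.51429

Point 1:
  φ: 46.823′ = 0.780383°; total 83.780383
  N ⇒ keep positive
  Longitude: 93 + 7.17/60 = 93.119500
  W → negative
Point 2:
  Latitude: split at 2 digits → 00° and 58.064′; 0 + 58.064/60 = 0.967733
  S → negative
  Longitude: degrees = first 3 digits = 119, minutes = 31.069; 119 + 31.069/60 = 119.517817
  W → negative
Point 3:
  Lat: split at 2 digits → 02° and 22.4666′; 2 + 22.4666/60 = 2.374443
  S ⇒ negate
  λ: split at 3 digits → 149° and 7.128′; 149 + 7.128/60 = 149.118800
  E ⇒ keep positive
Point 4:
  Lat: 0° + 59/60 + 7/3600 = 0 + 0.983333 + 0.001944 = 0.985278
  N ⇒ keep positive
  λ: 171° + 17/60 + 32.3/3600 = 171 + 0.283333 + 0.008972 = 171.292306
  E → positive
Point 5:
  Lat: 36′ + 43.8″ = 36.73000′; 6 + 36.73000/60 = 6.612167
  S ⇒ negate
  Longitude: 74 + 30/60 + 51.45/3600 = 74.514292
  hemisphere W, so the sign is −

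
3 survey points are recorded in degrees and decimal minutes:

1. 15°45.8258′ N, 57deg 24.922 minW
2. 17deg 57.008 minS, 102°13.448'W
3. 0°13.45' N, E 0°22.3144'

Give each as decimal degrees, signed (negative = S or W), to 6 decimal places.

1. 15.763763, -57.415367
2. -17.950133, -102.224133
3. 0.224167, 0.371907

Point 1:
  Latitude: 45.8258′ = 0.763763°; total 15.7637633
  N ⇒ keep positive
  λ: 57 + 24.922/60 = 57.4153667
  W ⇒ negate
Point 2:
  φ: 57.008′ = 0.950133°; total 17.9501333
  hemisphere S, so the sign is −
  Lon: 13.448′ = 0.224133°; total 102.2241333
  W ⇒ negate
Point 3:
  Latitude: 0 + 13.45/60 = 0.2241667
  N ⇒ keep positive
  Longitude: 22.3144′ = 0.371907°; total 0.3719067
  E → positive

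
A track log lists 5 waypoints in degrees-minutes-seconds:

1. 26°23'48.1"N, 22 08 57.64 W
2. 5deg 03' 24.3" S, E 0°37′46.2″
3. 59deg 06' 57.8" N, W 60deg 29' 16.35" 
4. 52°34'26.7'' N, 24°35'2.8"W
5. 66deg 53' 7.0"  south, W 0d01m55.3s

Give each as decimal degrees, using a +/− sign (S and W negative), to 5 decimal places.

1. 26.39669, -22.14934
2. -5.05675, 0.62950
3. 59.11606, -60.48788
4. 52.57408, -24.58411
5. -66.88528, -0.03203

Point 1:
  Latitude: 26° + 23/60 + 48.1/3600 = 26 + 0.383333 + 0.013361 = 26.396694
  N ⇒ keep positive
  λ: 22 + 8/60 + 57.64/3600 = 22.149344
  hemisphere W, so the sign is −
Point 2:
  Lat: 5 + 3/60 + 24.3/3600 = 5.056750
  hemisphere S, so the sign is −
  λ: 0° + 37/60 + 46.2/3600 = 0 + 0.616667 + 0.012833 = 0.629500
  E ⇒ keep positive
Point 3:
  Lat: 6′ + 57.8″ = 6.96333′; 59 + 6.96333/60 = 59.116056
  N → positive
  Longitude: 29′ + 16.35″ = 29.27250′; 60 + 29.27250/60 = 60.487875
  W ⇒ negate
Point 4:
  Lat: 52 + 34/60 + 26.7/3600 = 52.574083
  N ⇒ keep positive
  λ: 24 + 35/60 + 2.8/3600 = 24.584111
  W ⇒ negate
Point 5:
  Latitude: 66° + 53/60 + 7/3600 = 66 + 0.883333 + 0.001944 = 66.885278
  hemisphere S, so the sign is −
  Lon: 1′ + 55.3″ = 1.92167′; 0 + 1.92167/60 = 0.032028
  W → negative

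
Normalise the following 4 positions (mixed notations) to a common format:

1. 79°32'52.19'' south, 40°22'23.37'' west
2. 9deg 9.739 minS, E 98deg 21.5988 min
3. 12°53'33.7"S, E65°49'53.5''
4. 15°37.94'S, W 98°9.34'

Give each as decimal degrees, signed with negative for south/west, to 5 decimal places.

Point 1:
  Latitude: 79° + 32/60 + 52.19/3600 = 79 + 0.533333 + 0.014497 = 79.547831
  S ⇒ negate
  λ: 40° + 22/60 + 23.37/3600 = 40 + 0.366667 + 0.006492 = 40.373158
  W ⇒ negate
Point 2:
  φ: 9.739′ = 0.162317°; total 9.162317
  S ⇒ negate
  Lon: 21.5988′ = 0.359980°; total 98.359980
  E ⇒ keep positive
Point 3:
  Latitude: 53′ + 33.7″ = 53.56167′; 12 + 53.56167/60 = 12.892694
  S ⇒ negate
  Longitude: 49′ + 53.5″ = 49.89167′; 65 + 49.89167/60 = 65.831528
  E ⇒ keep positive
Point 4:
  Lat: 15 + 37.94/60 = 15.632333
  S ⇒ negate
  Longitude: 9.34′ = 0.155667°; total 98.155667
  W ⇒ negate

1. -79.54783, -40.37316
2. -9.16232, 98.35998
3. -12.89269, 65.83153
4. -15.63233, -98.15567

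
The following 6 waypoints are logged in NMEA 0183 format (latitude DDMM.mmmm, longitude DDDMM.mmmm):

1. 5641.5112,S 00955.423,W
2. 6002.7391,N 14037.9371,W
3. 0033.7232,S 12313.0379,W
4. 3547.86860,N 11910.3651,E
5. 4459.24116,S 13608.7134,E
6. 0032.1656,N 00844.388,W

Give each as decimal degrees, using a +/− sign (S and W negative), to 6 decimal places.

1. -56.691853, -9.923717
2. 60.045652, -140.632285
3. -0.562053, -123.217298
4. 35.797810, 119.172752
5. -44.987353, 136.145223
6. 0.536093, -8.739800

Point 1:
  Lat: split at 2 digits → 56° and 41.5112′; 56 + 41.5112/60 = 56.6918533
  S ⇒ negate
  Lon: degrees = first 3 digits = 9, minutes = 55.423; 9 + 55.423/60 = 9.9237167
  W ⇒ negate
Point 2:
  Lat: degrees = first 2 digits = 60, minutes = 2.7391; 60 + 2.7391/60 = 60.0456517
  N ⇒ keep positive
  Longitude: degrees = first 3 digits = 140, minutes = 37.9371; 140 + 37.9371/60 = 140.6322850
  W → negative
Point 3:
  φ: degrees = first 2 digits = 0, minutes = 33.7232; 0 + 33.7232/60 = 0.5620533
  S → negative
  λ: degrees = first 3 digits = 123, minutes = 13.0379; 123 + 13.0379/60 = 123.2172983
  W → negative
Point 4:
  φ: degrees = first 2 digits = 35, minutes = 47.8686; 35 + 47.8686/60 = 35.7978100
  N → positive
  Longitude: degrees = first 3 digits = 119, minutes = 10.3651; 119 + 10.3651/60 = 119.1727517
  E ⇒ keep positive
Point 5:
  Lat: degrees = first 2 digits = 44, minutes = 59.24116; 44 + 59.24116/60 = 44.9873527
  S → negative
  Longitude: degrees = first 3 digits = 136, minutes = 8.7134; 136 + 8.7134/60 = 136.1452233
  E → positive
Point 6:
  Lat: degrees = first 2 digits = 0, minutes = 32.1656; 0 + 32.1656/60 = 0.5360933
  N → positive
  Longitude: degrees = first 3 digits = 8, minutes = 44.388; 8 + 44.388/60 = 8.7398000
  W ⇒ negate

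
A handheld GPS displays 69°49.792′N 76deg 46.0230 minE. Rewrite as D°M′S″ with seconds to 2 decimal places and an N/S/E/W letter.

Latitude: fractional minutes 0.79200 × 60 = 47.5200″
Longitude: 46.02300′ → 46′ and 0.02300 × 60 = 1.3800″

69°49′47.52″ N, 76°46′1.38″ E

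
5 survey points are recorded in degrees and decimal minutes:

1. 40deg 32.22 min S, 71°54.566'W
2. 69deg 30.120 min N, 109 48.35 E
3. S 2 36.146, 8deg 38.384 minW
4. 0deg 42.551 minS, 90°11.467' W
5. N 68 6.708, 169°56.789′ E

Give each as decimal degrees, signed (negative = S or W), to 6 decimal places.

Point 1:
  φ: 40 + 32.22/60 = 40.5370000
  S ⇒ negate
  Longitude: 54.566′ = 0.909433°; total 71.9094333
  W → negative
Point 2:
  Lat: 30.12′ = 0.502000°; total 69.5020000
  N ⇒ keep positive
  Longitude: 48.35′ = 0.805833°; total 109.8058333
  E ⇒ keep positive
Point 3:
  Latitude: 2 + 36.146/60 = 2.6024333
  hemisphere S, so the sign is −
  λ: 8 + 38.384/60 = 8.6397333
  W ⇒ negate
Point 4:
  φ: 42.551′ = 0.709183°; total 0.7091833
  S → negative
  Longitude: 11.467′ = 0.191117°; total 90.1911167
  W → negative
Point 5:
  Lat: 6.708′ = 0.111800°; total 68.1118000
  N ⇒ keep positive
  Lon: 169 + 56.789/60 = 169.9464833
  E ⇒ keep positive

1. -40.537000, -71.909433
2. 69.502000, 109.805833
3. -2.602433, -8.639733
4. -0.709183, -90.191117
5. 68.111800, 169.946483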